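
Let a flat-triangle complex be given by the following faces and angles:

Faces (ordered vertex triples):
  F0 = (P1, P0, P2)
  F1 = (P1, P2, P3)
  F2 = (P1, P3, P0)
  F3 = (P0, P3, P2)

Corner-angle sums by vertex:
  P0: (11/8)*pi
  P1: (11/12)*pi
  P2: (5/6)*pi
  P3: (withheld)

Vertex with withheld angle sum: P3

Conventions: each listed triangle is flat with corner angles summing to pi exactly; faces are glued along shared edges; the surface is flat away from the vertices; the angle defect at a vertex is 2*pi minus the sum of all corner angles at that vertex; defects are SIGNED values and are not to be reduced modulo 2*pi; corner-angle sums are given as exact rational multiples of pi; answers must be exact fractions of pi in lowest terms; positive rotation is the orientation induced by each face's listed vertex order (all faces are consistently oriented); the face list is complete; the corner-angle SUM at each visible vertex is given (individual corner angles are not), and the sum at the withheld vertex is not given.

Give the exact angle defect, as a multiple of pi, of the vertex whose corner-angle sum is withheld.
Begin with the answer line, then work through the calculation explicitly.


Answer: defect(P3) = (9/8)*pi

V = 4, E = 6, F = 4; chi = V - E + F = 2
Gauss-Bonnet: total defect = 2*pi*chi = 4*pi; visible defects sum to (23/8)*pi


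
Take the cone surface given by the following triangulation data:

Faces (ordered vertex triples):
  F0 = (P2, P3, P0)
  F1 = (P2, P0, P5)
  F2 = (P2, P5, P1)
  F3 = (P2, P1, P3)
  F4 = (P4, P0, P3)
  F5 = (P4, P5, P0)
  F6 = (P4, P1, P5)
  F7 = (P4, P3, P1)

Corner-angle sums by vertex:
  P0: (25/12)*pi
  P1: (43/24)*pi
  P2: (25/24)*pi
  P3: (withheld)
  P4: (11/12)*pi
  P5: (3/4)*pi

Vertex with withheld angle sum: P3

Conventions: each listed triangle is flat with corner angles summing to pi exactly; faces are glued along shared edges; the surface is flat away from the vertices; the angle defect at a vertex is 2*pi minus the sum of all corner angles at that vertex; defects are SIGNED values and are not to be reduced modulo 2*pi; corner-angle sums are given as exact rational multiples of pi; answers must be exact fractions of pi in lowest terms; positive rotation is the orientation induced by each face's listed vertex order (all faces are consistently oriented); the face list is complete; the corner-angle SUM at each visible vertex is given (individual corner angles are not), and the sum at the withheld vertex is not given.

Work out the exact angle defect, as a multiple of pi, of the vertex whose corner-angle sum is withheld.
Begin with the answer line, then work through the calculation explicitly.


Answer: defect(P3) = (7/12)*pi

V = 6, E = 12, F = 8; chi = V - E + F = 2
Gauss-Bonnet: total defect = 2*pi*chi = 4*pi; visible defects sum to (41/12)*pi


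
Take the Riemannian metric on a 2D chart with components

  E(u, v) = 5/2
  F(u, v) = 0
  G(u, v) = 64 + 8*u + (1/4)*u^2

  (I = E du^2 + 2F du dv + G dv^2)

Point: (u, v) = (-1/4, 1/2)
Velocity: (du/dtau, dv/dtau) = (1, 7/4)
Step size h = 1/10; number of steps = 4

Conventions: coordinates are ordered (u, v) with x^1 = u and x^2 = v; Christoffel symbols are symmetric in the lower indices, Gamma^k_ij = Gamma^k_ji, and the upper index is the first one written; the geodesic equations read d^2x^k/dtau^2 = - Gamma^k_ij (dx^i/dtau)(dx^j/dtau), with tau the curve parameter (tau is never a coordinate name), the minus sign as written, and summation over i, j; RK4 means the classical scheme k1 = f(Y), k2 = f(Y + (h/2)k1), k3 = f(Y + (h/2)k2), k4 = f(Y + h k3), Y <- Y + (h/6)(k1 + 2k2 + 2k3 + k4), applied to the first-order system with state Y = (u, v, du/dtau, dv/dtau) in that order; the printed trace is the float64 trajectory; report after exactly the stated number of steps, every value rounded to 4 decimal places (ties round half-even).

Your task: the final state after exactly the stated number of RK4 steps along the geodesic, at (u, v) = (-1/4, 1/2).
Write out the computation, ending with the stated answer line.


f(Y) = (du/dtau, dv/dtau, -Gamma^u_ij Y'^i Y'^j, -Gamma^v_ij Y'^i Y'^j) with the Gammas evaluated at the stage position; h = 0.100000; intermediate values shown to 6 dp
step 0: u = -0.2500, v = 0.5000, du/dtau = 1.0000, dv/dtau = 1.7500
step 1:
  k1: at (u, v) = (-0.250000, 0.500000), (du/dtau, dv/dtau) = (1.000000, 1.750000); Gamma_uuu = 0.000000, Gamma_uuv = 0.000000, Gamma_uvv = -1.575000, Gamma_vuu = 0.000000, Gamma_vuv = 0.063492, Gamma_vvv = 0.000000; k1 = (1.000000, 1.750000, 4.823438, -0.222222)
  k2: at (u, v) = (-0.200000, 0.587500), (du/dtau, dv/dtau) = (1.241172, 1.738889); Gamma_uuu = 0.000000, Gamma_uuv = 0.000000, Gamma_uvv = -1.580000, Gamma_vuu = 0.000000, Gamma_vuv = 0.063291, Gamma_vvv = 0.000000; k2 = (1.241172, 1.738889, 4.777501, -0.273197)
  k3: at (u, v) = (-0.187941, 0.586944), (du/dtau, dv/dtau) = (1.238875, 1.736340); Gamma_uuu = 0.000000, Gamma_uuv = 0.000000, Gamma_uvv = -1.581206, Gamma_vuu = 0.000000, Gamma_vuv = 0.063243, Gamma_vvv = 0.000000; k3 = (1.238875, 1.736340, 4.767141, -0.272085)
  k4: at (u, v) = (-0.126112, 0.673634), (du/dtau, dv/dtau) = (1.476714, 1.722792); Gamma_uuu = 0.000000, Gamma_uuv = 0.000000, Gamma_uvv = -1.587389, Gamma_vuu = 0.000000, Gamma_vuv = 0.062997, Gamma_vvv = 0.000000; k4 = (1.476714, 1.722792, 4.711387, -0.320535)
  Y <- Y + (h/6)(k1 + 2k2 + 2k3 + k4): u = -0.1261, v = 0.6737, du/dtau = 1.4771, dv/dtau = 1.7228
step 2:
  k1: at (u, v) = (-0.126053, 0.673721), (du/dtau, dv/dtau) = (1.477068, 1.722778); Gamma_uuu = 0.000000, Gamma_uuv = 0.000000, Gamma_uvv = -1.587395, Gamma_vuu = 0.000000, Gamma_vuv = 0.062996, Gamma_vvv = 0.000000; k1 = (1.477068, 1.722778, 4.711330, -0.320608)
  k2: at (u, v) = (-0.052200, 0.759860), (du/dtau, dv/dtau) = (1.712635, 1.706748); Gamma_uuu = 0.000000, Gamma_uuv = 0.000000, Gamma_uvv = -1.594780, Gamma_vuu = 0.000000, Gamma_vuv = 0.062705, Gamma_vvv = 0.000000; k2 = (1.712635, 1.706748, 4.645574, -0.366575)
  k3: at (u, v) = (-0.040421, 0.759058), (du/dtau, dv/dtau) = (1.709347, 1.704449); Gamma_uuu = 0.000000, Gamma_uuv = 0.000000, Gamma_uvv = -1.595958, Gamma_vuu = 0.000000, Gamma_vuv = 0.062658, Gamma_vvv = 0.000000; k3 = (1.709347, 1.704449, 4.636492, -0.365109)
  k4: at (u, v) = (0.044882, 0.844166), (du/dtau, dv/dtau) = (1.940718, 1.686267); Gamma_uuu = 0.000000, Gamma_uuv = 0.000000, Gamma_uvv = -1.604488, Gamma_vuu = 0.000000, Gamma_vuv = 0.062325, Gamma_vvv = 0.000000; k4 = (1.940718, 1.686267, 4.562357, -0.407927)
  Y <- Y + (h/6)(k1 + 2k2 + 2k3 + k4): u = 0.0450, v = 0.8442, du/dtau = 1.9410, dv/dtau = 1.6862
step 3:
  k1: at (u, v) = (0.044976, 0.844245), (du/dtau, dv/dtau) = (1.941032, 1.686246); Gamma_uuu = 0.000000, Gamma_uuv = 0.000000, Gamma_uvv = -1.604498, Gamma_vuu = 0.000000, Gamma_vuv = 0.062325, Gamma_vvv = 0.000000; k1 = (1.941032, 1.686246, 4.562271, -0.407985)
  k2: at (u, v) = (0.142028, 0.928557), (du/dtau, dv/dtau) = (2.169146, 1.665847); Gamma_uuu = 0.000000, Gamma_uuv = 0.000000, Gamma_uvv = -1.614203, Gamma_vuu = 0.000000, Gamma_vuv = 0.061950, Gamma_vvv = 0.000000; k2 = (2.169146, 1.665847, 4.479487, -0.447709)
  k3: at (u, v) = (0.153433, 0.927537), (du/dtau, dv/dtau) = (2.165006, 1.663861); Gamma_uuu = 0.000000, Gamma_uuv = 0.000000, Gamma_uvv = -1.615343, Gamma_vuu = 0.000000, Gamma_vuv = 0.061906, Gamma_vvv = 0.000000; k3 = (2.165006, 1.663861, 4.471969, -0.446007)
  k4: at (u, v) = (0.261477, 1.010631), (du/dtau, dv/dtau) = (2.388229, 1.641646); Gamma_uuu = 0.000000, Gamma_uuv = 0.000000, Gamma_uvv = -1.626148, Gamma_vuu = 0.000000, Gamma_vuv = 0.061495, Gamma_vvv = 0.000000; k4 = (2.388229, 1.641646, 4.382468, -0.482198)
  Y <- Y + (h/6)(k1 + 2k2 + 2k3 + k4): u = 0.2616, v = 1.0107, du/dtau = 2.3885, dv/dtau = 1.6416
step 4:
  k1: at (u, v) = (0.261602, 1.010700), (du/dtau, dv/dtau) = (2.388493, 1.641619); Gamma_uuu = 0.000000, Gamma_uuv = 0.000000, Gamma_uvv = -1.626160, Gamma_vuu = 0.000000, Gamma_vuv = 0.061495, Gamma_vvv = 0.000000; k1 = (2.388493, 1.641619, 4.382362, -0.482240)
  k2: at (u, v) = (0.381027, 1.092781), (du/dtau, dv/dtau) = (2.607611, 1.617507); Gamma_uuu = 0.000000, Gamma_uuv = 0.000000, Gamma_uvv = -1.638103, Gamma_vuu = 0.000000, Gamma_vuv = 0.061046, Gamma_vvv = 0.000000; k2 = (2.607611, 1.617507, 4.285817, -0.514965)
  k3: at (u, v) = (0.391983, 1.091575), (du/dtau, dv/dtau) = (2.602784, 1.615871); Gamma_uuu = 0.000000, Gamma_uuv = 0.000000, Gamma_uvv = -1.639198, Gamma_vuu = 0.000000, Gamma_vuv = 0.061005, Gamma_vvv = 0.000000; k3 = (2.602784, 1.615871, 4.280011, -0.513149)
  k4: at (u, v) = (0.521880, 1.172287), (du/dtau, dv/dtau) = (2.816494, 1.590304); Gamma_uuu = 0.000000, Gamma_uuv = 0.000000, Gamma_uvv = -1.652188, Gamma_vuu = 0.000000, Gamma_vuv = 0.060526, Gamma_vvv = 0.000000; k4 = (2.816494, 1.590304, 4.178496, -0.542200)
  Y <- Y + (h/6)(k1 + 2k2 + 2k3 + k4): u = 0.5220, v = 1.1723, du/dtau = 2.8167, dv/dtau = 1.5903

Answer: u = 0.5220, v = 1.1723, du/dtau = 2.8167, dv/dtau = 1.5903


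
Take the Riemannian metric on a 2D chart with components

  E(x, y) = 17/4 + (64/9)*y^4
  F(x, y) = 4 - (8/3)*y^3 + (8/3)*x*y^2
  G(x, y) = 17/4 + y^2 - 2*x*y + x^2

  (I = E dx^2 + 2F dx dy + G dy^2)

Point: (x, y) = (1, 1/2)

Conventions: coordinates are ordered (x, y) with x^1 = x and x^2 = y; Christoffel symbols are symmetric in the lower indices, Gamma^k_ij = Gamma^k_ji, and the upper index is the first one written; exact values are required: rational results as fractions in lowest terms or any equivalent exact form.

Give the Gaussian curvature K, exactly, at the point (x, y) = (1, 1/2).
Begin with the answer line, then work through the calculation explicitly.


Answer: K = -87316/28561

E = 169/36, F = 13/3, G = 9/2, EG - F^2 = 169/72 at the point
E_x = 0, E_y = 32/9, F_x = 2/3, F_y = 2/3, G_x = 1, G_y = -1
E_yy = 64/3, F_xy = 8/3, G_xx = 2
The intrinsic route: Brioschi's K = (det M1 - det M2)/(EG - F^2)^2.
M1 = [[-E_yy/2 + F_xy - G_xx/2, E_x/2, F_x - E_y/2], [F_y - G_x/2, E, F], [G_y/2, F, G]] = [[-9, 0, -10/9], [1/6, 169/36, 13/3], [-1/2, 13/3, 9/2]]; det M1 = -15899/648
M2 = [[0, E_y/2, G_x/2], [E_y/2, E, F], [G_x/2, F, G]] = [[0, 16/9, 1/2], [16/9, 169/36, 13/3], [1/2, 13/3, 9/2]]; det M2 = -3323/432
det M1 - det M2 = -21829/1296; K = -21829/1296 / (169/72)^2 = -87316/28561


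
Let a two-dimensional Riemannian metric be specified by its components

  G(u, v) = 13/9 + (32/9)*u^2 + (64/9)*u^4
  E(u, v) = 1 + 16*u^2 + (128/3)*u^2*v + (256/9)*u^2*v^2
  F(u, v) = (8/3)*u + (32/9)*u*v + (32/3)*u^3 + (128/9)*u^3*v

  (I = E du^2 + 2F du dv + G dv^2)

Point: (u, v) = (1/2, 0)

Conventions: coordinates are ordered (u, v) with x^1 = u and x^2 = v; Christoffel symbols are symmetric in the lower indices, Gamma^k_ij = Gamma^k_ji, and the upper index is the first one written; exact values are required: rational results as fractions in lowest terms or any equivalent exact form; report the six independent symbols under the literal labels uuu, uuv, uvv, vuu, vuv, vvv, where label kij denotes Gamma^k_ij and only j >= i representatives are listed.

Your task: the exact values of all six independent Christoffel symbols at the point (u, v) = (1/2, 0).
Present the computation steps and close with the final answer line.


E = 5, F = 8/3, G = 25/9 at the point
E_u = 16, E_v = 32/3, F_u = 32/3, F_v = 32/9, G_u = 64/9, G_v = 0
EG - F^2 = 61/9;  g^inv = (9/61) * [[25/9, -8/3], [-8/3, 5]]
first-kind symbols [ij,l] = (1/2)(d_i g_jl + d_j g_il - d_l g_ij): [uu,u] = E_u/2 = 8, [uu,v] = F_u - E_v/2 = 16/3, [uv,u] = E_v/2 = 16/3, [uv,v] = G_u/2 = 32/9, [vv,u] = F_v - G_u/2 = 0, [vv,v] = G_v/2 = 0
Gamma^u_ij = (G*[ij,u] - F*[ij,v])/(EG - F^2), Gamma^v_ij = (E*[ij,v] - F*[ij,u])/(EG - F^2)

Answer: Gamma_uuu = 72/61, Gamma_uuv = 48/61, Gamma_uvv = 0, Gamma_vuu = 48/61, Gamma_vuv = 32/61, Gamma_vvv = 0


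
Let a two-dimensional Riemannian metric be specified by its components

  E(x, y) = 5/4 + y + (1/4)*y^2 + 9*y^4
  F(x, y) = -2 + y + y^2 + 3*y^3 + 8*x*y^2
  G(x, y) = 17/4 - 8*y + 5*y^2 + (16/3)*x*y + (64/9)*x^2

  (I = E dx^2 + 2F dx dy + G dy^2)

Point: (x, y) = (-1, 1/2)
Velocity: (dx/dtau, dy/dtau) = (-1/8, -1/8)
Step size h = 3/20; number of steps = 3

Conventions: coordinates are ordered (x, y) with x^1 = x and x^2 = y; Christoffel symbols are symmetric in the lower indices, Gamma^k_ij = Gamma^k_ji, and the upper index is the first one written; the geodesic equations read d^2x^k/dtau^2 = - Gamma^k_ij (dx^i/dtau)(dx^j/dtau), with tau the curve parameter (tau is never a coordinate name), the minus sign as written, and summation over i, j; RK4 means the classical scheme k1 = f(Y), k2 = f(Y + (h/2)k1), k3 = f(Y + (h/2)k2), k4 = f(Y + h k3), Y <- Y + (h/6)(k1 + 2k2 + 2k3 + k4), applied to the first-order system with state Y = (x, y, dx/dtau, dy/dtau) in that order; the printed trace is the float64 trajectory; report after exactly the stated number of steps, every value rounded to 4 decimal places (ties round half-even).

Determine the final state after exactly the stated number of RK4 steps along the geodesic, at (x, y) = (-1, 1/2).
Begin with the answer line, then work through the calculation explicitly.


Answer: x = -1.0559, y = 0.4479, dx/dtau = -0.1234, dy/dtau = -0.1074

f(Y) = (dx/dtau, dy/dtau, -Gamma^x_ij Y'^i Y'^j, -Gamma^y_ij Y'^i Y'^j) with the Gammas evaluated at the stage position; h = 0.150000; intermediate values shown to 6 dp
step 0: x = -1.0000, y = 0.5000, dx/dtau = -0.1250, dy/dtau = -0.1250
step 1:
  k1: at (x, y) = (-1.000000, 0.500000), (dx/dtau, dy/dtau) = (-0.125000, -0.125000); Gamma_xxx = -0.429843, Gamma_xxy = 0.081875, Gamma_xyy = 0.012789, Gamma_yxx = -0.355088, Gamma_yxy = -0.932364, Gamma_yyy = -0.694749; k1 = (-0.125000, -0.125000, 0.003958, 0.045540)
  k2: at (x, y) = (-1.009375, 0.490625), (dx/dtau, dy/dtau) = (-0.124703, -0.121584); Gamma_xxx = -0.387244, Gamma_xxy = 0.013031, Gamma_xyy = 0.119244, Gamma_yxx = -0.314645, Gamma_yxy = -0.951041, Gamma_yyy = -0.635592; k2 = (-0.124703, -0.121584, 0.003864, 0.043128)
  k3: at (x, y) = (-1.009353, 0.490881), (dx/dtau, dy/dtau) = (-0.124710, -0.121765); Gamma_xxx = -0.388168, Gamma_xxy = 0.014866, Gamma_xyy = 0.116387, Gamma_yxx = -0.315485, Gamma_yxy = -0.950424, Gamma_yyy = -0.636940; k3 = (-0.124710, -0.121765, 0.003860, 0.043216)
  k4: at (x, y) = (-1.018707, 0.481735), (dx/dtau, dy/dtau) = (-0.124421, -0.118518); Gamma_xxx = -0.350481, Gamma_xxy = -0.047917, Gamma_xyy = 0.222901, Gamma_yxx = -0.280481, Gamma_yxy = -0.964692, Gamma_yyy = -0.581499; k4 = (-0.124421, -0.118518, 0.003708, 0.040961)
  Y <- Y + (h/6)(k1 + 2k2 + 2k3 + k4): x = -1.0187, y = 0.4817, dx/dtau = -0.1244, dy/dtau = -0.1185
step 2:
  k1: at (x, y) = (-1.018706, 0.481745), (dx/dtau, dy/dtau) = (-0.124422, -0.118520); Gamma_xxx = -0.350511, Gamma_xxy = -0.047853, Gamma_xyy = 0.222794, Gamma_yxx = -0.280508, Gamma_yxy = -0.964673, Gamma_yyy = -0.581546; k1 = (-0.124422, -0.118520, 0.003708, 0.040963)
  k2: at (x, y) = (-1.028038, 0.472856), (dx/dtau, dy/dtau) = (-0.124144, -0.115448); Gamma_xxx = -0.317328, Gamma_xxy = -0.104721, Gamma_xyy = 0.328828, Gamma_yxx = -0.250323, Gamma_yxy = -0.975020, Gamma_yyy = -0.529832; k2 = (-0.124144, -0.115448, 0.003510, 0.038868)
  k3: at (x, y) = (-1.028017, 0.473086), (dx/dtau, dy/dtau) = (-0.124159, -0.115605); Gamma_xxx = -0.318008, Gamma_xxy = -0.103251, Gamma_xyy = 0.326155, Gamma_yxx = -0.250915, Gamma_yxy = -0.974618, Gamma_yyy = -0.530949; k3 = (-0.124159, -0.115605, 0.003507, 0.038942)
  k4: at (x, y) = (-1.037330, 0.464404), (dx/dtau, dy/dtau) = (-0.123896, -0.112679); Gamma_xxx = -0.288590, Gamma_xxy = -0.155031, Gamma_xyy = 0.431996, Gamma_yxx = -0.224664, Gamma_yxy = -0.981764, Gamma_yyy = -0.482486; k4 = (-0.123896, -0.112679, 0.003274, 0.036986)
  Y <- Y + (h/6)(k1 + 2k2 + 2k3 + k4): x = -1.0373, y = 0.4644, dx/dtau = -0.1239, dy/dtau = -0.1127
step 3:
  k1: at (x, y) = (-1.037329, 0.464412), (dx/dtau, dy/dtau) = (-0.123897, -0.112681); Gamma_xxx = -0.288612, Gamma_xxy = -0.154982, Gamma_xyy = 0.431900, Gamma_yxx = -0.224682, Gamma_yxy = -0.981752, Gamma_yyy = -0.482524; k1 = (-0.123897, -0.112681, 0.003274, 0.036988)
  k2: at (x, y) = (-1.046622, 0.455961), (dx/dtau, dy/dtau) = (-0.123651, -0.109907); Gamma_xxx = -0.262642, Gamma_xxy = -0.201825, Gamma_xyy = 0.537109, Gamma_yxx = -0.201925, Gamma_yxy = -0.986068, Gamma_yyy = -0.437291; k2 = (-0.123651, -0.109907, 0.003013, 0.035171)
  k3: at (x, y) = (-1.046603, 0.456169), (dx/dtau, dy/dtau) = (-0.123671, -0.110043); Gamma_xxx = -0.263145, Gamma_xxy = -0.200646, Gamma_xyy = 0.534614, Gamma_yxx = -0.202347, Gamma_yxy = -0.985815, Gamma_yyy = -0.438219; k3 = (-0.123671, -0.110043, 0.003012, 0.035234)
  k4: at (x, y) = (-1.055880, 0.447905), (dx/dtau, dy/dtau) = (-0.123445, -0.107396); Gamma_xxx = -0.240070, Gamma_xxy = -0.243233, Gamma_xyy = 0.639498, Gamma_yxx = -0.182464, Gamma_yxy = -0.987820, Gamma_yyy = -0.395806; k4 = (-0.123445, -0.107396, 0.002732, 0.033538)
  Y <- Y + (h/6)(k1 + 2k2 + 2k3 + k4): x = -1.0559, y = 0.4479, dx/dtau = -0.1234, dy/dtau = -0.1074


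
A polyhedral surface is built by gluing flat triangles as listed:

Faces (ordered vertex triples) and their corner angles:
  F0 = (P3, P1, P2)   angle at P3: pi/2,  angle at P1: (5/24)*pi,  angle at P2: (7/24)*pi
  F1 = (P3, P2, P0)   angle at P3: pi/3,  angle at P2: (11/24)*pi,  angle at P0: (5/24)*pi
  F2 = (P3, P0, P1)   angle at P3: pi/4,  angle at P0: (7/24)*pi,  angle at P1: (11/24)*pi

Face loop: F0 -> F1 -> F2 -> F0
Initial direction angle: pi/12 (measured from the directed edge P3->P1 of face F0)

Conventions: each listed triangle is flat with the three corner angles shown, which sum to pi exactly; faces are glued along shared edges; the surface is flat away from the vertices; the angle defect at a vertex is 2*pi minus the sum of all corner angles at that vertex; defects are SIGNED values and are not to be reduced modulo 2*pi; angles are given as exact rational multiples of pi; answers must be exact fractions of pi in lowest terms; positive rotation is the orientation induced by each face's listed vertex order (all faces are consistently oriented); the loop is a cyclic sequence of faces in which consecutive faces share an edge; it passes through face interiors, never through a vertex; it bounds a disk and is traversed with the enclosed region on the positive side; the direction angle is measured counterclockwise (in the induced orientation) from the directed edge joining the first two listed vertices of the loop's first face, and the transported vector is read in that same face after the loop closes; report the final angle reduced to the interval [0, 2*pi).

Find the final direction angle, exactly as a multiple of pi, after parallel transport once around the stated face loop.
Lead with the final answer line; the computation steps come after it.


Answer: final direction angle = pi

enclosed vertex P3: corner angles sum to (13/12)*pi, defect = 2*pi - (13/12)*pi = (11/12)*pi
final direction = starting direction + enclosed defect total, reduced mod 2*pi (induced orientation)
final angle = pi/12 + (11/12)*pi = pi (mod 2*pi)


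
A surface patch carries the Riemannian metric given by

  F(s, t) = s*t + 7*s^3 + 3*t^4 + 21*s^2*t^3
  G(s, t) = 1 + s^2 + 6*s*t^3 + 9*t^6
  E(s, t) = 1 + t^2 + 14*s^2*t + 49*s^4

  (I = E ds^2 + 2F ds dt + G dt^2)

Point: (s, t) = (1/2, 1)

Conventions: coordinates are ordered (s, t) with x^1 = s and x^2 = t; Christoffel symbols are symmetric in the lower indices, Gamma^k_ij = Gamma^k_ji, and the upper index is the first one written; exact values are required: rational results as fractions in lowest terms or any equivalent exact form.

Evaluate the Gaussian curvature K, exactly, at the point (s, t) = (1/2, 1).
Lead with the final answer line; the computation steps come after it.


Answer: K = 15872/110889

E = 137/16, F = 77/8, G = 53/4, EG - F^2 = 333/16 at the point
E_s = 77/2, E_t = 11/2, F_s = 109/4, F_t = 113/4, G_s = 7, G_t = 63
E_tt = 2, F_st = 64, G_ss = 2
Apply the Brioschi formula K = (det M1 - det M2)/(EG - F^2)^2 over the derivative matrices of E, F, G.
M1 = [[-E_tt/2 + F_st - G_ss/2, E_s/2, F_s - E_t/2], [F_t - G_s/2, E, F], [G_t/2, F, G]] = [[62, 77/4, 49/2], [99/4, 137/16, 77/8], [63/2, 77/8, 53/4]]; det M1 = 675/16
M2 = [[0, E_t/2, G_s/2], [E_t/2, E, F], [G_s/2, F, G]] = [[0, 11/4, 7/2], [11/4, 137/16, 77/8], [7/2, 77/8, 53/4]]; det M2 = -317/16
det M1 - det M2 = 62; K = 62 / (333/16)^2 = 15872/110889


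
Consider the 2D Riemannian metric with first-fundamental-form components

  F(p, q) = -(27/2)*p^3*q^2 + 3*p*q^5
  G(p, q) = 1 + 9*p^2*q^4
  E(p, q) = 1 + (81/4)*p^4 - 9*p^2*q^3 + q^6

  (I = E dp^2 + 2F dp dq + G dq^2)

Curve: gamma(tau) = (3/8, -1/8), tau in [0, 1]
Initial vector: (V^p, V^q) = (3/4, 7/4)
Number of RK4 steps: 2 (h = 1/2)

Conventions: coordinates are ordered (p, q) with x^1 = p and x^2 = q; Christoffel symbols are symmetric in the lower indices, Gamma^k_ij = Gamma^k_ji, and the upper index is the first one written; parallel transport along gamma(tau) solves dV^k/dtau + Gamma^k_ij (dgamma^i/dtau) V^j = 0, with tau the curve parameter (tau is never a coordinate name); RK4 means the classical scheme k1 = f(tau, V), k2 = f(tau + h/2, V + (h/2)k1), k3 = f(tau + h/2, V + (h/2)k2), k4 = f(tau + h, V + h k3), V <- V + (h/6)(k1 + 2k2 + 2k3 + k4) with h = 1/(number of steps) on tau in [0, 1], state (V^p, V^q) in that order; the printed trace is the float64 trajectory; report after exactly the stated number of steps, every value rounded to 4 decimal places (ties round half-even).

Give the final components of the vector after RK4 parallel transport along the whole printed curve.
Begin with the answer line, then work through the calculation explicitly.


Answer: V^p = 0.7500, V^q = 1.7500

gamma'(tau) = (0, 0); f(tau, V)^k = -Gamma^k_ij(gamma(tau)) gamma'^i(tau) V^j; h = 1/2; intermediate values shown to 6 dp
curve data and Christoffel symbols at the stage parameters:
  tau = 0.000000: gamma = (0.375000, -0.125000), gamma' = (0.000000, 0.000000); Gamma_ppp = 1.526709, Gamma_ppq = -0.021204, Gamma_pqq = 0.127226, Gamma_qpp = -0.042278, Gamma_qpq = 0.000587, Gamma_qqq = -0.003523
  tau = 0.250000: gamma = (0.375000, -0.125000), gamma' = (0.000000, 0.000000); Gamma_ppp = 1.526709, Gamma_ppq = -0.021204, Gamma_pqq = 0.127226, Gamma_qpp = -0.042278, Gamma_qpq = 0.000587, Gamma_qqq = -0.003523
  tau = 0.500000: gamma = (0.375000, -0.125000), gamma' = (0.000000, 0.000000); Gamma_ppp = 1.526709, Gamma_ppq = -0.021204, Gamma_pqq = 0.127226, Gamma_qpp = -0.042278, Gamma_qpq = 0.000587, Gamma_qqq = -0.003523
  tau = 0.750000: gamma = (0.375000, -0.125000), gamma' = (0.000000, 0.000000); Gamma_ppp = 1.526709, Gamma_ppq = -0.021204, Gamma_pqq = 0.127226, Gamma_qpp = -0.042278, Gamma_qpq = 0.000587, Gamma_qqq = -0.003523
  tau = 1.000000: gamma = (0.375000, -0.125000), gamma' = (0.000000, 0.000000); Gamma_ppp = 1.526709, Gamma_ppq = -0.021204, Gamma_pqq = 0.127226, Gamma_qpp = -0.042278, Gamma_qpq = 0.000587, Gamma_qqq = -0.003523
step 0: V^p = 0.7500, V^q = 1.7500
step 1: k1 = (0.000000, 0.000000), k2 = (0.000000, 0.000000), k3 = (0.000000, 0.000000), k4 = (0.000000, 0.000000); V <- V + (h/6)(k1 + 2k2 + 2k3 + k4): V^p = 0.7500, V^q = 1.7500
step 2: k1 = (0.000000, 0.000000), k2 = (0.000000, 0.000000), k3 = (0.000000, 0.000000), k4 = (0.000000, 0.000000); V <- V + (h/6)(k1 + 2k2 + 2k3 + k4): V^p = 0.7500, V^q = 1.7500


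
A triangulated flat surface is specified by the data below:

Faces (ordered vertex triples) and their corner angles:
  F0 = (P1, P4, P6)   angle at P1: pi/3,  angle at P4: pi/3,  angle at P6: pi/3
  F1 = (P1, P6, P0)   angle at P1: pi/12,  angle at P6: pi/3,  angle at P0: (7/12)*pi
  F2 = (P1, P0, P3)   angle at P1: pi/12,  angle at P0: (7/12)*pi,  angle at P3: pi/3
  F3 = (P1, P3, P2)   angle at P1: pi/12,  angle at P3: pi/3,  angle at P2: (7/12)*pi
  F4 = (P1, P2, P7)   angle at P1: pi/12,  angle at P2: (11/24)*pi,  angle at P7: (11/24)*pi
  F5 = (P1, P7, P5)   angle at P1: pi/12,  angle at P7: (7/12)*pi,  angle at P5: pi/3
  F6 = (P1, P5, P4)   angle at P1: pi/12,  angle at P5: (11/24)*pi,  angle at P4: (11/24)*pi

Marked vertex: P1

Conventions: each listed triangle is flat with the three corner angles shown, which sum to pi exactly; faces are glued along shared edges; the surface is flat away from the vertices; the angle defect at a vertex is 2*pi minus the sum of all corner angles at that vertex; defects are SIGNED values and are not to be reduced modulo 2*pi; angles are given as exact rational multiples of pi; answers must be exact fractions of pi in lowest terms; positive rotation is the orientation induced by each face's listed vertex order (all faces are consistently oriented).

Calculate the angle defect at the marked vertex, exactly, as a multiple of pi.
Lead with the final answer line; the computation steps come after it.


Answer: defect(P1) = (7/6)*pi

Sum of corner angles at P1: (5/6)*pi
defect = 2*pi - (5/6)*pi


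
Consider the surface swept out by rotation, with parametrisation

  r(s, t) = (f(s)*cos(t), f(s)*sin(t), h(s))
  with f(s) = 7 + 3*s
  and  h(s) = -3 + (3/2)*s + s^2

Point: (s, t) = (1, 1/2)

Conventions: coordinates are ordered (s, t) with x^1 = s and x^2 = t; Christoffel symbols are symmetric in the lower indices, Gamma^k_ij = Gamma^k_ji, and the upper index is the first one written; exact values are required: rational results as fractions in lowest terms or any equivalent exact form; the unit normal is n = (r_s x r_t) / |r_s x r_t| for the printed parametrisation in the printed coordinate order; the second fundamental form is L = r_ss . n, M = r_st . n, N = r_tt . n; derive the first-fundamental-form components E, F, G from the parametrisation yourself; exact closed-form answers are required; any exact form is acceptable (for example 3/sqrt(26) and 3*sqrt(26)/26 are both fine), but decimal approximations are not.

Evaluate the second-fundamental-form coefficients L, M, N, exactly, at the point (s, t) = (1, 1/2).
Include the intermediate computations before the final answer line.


f = 10, f' = 3, f'' = 0, h' = 7/2, h'' = 2
E = 85/4, F = 0, G = 100; answer radicand W^2 = 85/4
unnormalised second-form numerators: l = 6, m = 0, n = 35; L = l/sqrt(85/4), and similarly M = m/sqrt(W^2), N = n/sqrt(W^2)

Answer: L = 12*sqrt(85)/85, M = 0, N = 14*sqrt(85)/17


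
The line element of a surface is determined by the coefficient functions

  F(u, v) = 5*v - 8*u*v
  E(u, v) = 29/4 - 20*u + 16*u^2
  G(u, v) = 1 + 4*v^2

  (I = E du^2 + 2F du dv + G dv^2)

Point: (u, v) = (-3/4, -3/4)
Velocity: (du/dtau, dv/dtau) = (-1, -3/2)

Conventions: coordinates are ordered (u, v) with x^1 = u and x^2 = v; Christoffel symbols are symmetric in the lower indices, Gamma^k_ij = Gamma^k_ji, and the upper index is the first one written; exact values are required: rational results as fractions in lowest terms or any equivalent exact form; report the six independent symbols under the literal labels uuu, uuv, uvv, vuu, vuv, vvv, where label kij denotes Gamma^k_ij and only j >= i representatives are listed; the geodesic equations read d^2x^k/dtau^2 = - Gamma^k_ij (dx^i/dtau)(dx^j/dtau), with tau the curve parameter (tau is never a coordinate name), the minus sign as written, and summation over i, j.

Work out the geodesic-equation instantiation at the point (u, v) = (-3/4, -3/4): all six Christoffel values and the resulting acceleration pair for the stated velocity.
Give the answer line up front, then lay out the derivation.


Answer: Gamma_uuu = -44/67, Gamma_uuv = 0, Gamma_uvv = 22/67, Gamma_vuu = 12/67, Gamma_vuv = 0, Gamma_vvv = -6/67; accelerations (d^2u/dtau^2, d^2v/dtau^2) = (-11/134, 3/134)

E = 125/4, F = -33/4, G = 13/4 at the point
E_u = -44, E_v = 0, F_u = 6, F_v = 11, G_u = 0, G_v = -6
EG - F^2 = 67/2;  g^inv = (2/67) * [[13/4, 33/4], [33/4, 125/4]]
first-kind symbols [ij,l] = (1/2)(d_i g_jl + d_j g_il - d_l g_ij): [uu,u] = E_u/2 = -22, [uu,v] = F_u - E_v/2 = 6, [uv,u] = E_v/2 = 0, [uv,v] = G_u/2 = 0, [vv,u] = F_v - G_u/2 = 11, [vv,v] = G_v/2 = -3
Gamma^u_ij = (G*[ij,u] - F*[ij,v])/(EG - F^2), Gamma^v_ij = (E*[ij,v] - F*[ij,u])/(EG - F^2)
Gamma_uuu = -44/67, Gamma_uuv = 0, Gamma_uvv = 22/67, Gamma_vuu = 12/67, Gamma_vuv = 0, Gamma_vvv = -6/67
d^2u/dtau^2 = -(Gamma_uuu*(-1)^2 + 2*Gamma_uuv*(-1)*(-3/2) + Gamma_uvv*(-3/2)^2) = -11/134
d^2v/dtau^2 = -(Gamma_vuu*(-1)^2 + 2*Gamma_vuv*(-1)*(-3/2) + Gamma_vvv*(-3/2)^2) = 3/134


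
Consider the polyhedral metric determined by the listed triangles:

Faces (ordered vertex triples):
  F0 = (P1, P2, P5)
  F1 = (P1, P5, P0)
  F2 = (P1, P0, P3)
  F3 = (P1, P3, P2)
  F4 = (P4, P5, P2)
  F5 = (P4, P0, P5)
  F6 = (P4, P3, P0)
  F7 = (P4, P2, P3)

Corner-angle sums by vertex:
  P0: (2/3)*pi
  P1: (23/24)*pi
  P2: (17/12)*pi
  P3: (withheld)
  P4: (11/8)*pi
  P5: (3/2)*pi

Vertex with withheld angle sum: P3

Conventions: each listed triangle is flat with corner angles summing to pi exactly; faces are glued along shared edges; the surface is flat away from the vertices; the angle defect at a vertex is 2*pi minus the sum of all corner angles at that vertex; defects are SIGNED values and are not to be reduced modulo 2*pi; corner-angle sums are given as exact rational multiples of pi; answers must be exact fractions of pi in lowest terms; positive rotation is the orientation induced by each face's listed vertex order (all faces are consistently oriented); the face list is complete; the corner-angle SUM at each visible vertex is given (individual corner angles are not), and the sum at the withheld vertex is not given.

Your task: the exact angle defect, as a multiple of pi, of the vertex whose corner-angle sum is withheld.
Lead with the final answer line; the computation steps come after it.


Answer: defect(P3) = -pi/12

V = 6, E = 12, F = 8; chi = V - E + F = 2
Gauss-Bonnet: total defect = 2*pi*chi = 4*pi; visible defects sum to (49/12)*pi


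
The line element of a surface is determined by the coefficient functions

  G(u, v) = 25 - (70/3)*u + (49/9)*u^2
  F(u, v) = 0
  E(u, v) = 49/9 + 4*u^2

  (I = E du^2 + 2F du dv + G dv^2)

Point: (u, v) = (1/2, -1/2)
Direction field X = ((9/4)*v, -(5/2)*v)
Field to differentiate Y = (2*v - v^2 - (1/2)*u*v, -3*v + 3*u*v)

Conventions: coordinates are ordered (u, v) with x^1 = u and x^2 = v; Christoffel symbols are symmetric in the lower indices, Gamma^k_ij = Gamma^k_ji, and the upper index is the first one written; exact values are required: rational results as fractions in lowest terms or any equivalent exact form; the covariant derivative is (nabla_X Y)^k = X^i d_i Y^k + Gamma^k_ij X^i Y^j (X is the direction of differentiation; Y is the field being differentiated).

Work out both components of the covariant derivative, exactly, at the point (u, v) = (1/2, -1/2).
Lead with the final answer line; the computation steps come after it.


Answer: (nabla_X Y)^u = 4501/928, (nabla_X Y)^v = 435/368

E = 58/9, F = 0, G = 529/36 at the point
E_u = 4, E_v = 0, F_u = 0, F_v = 0, G_u = -161/9, G_v = 0
EG - F^2 = 15341/162;  g^inv = (162/15341) * [[529/36, 0], [0, 58/9]]
first-kind symbols [ij,l] = (1/2)(d_i g_jl + d_j g_il - d_l g_ij): [uu,u] = E_u/2 = 2, [uu,v] = F_u - E_v/2 = 0, [uv,u] = E_v/2 = 0, [uv,v] = G_u/2 = -161/18, [vv,u] = F_v - G_u/2 = 161/18, [vv,v] = G_v/2 = 0
Gamma^u_ij = (G*[ij,u] - F*[ij,v])/(EG - F^2), Gamma^v_ij = (E*[ij,v] - F*[ij,u])/(EG - F^2)
Gamma_uuu = 9/29, Gamma_uuv = 0, Gamma_uvv = 161/116, Gamma_vuu = 0, Gamma_vuv = -14/23, Gamma_vvv = 0
X = (-9/8, 5/4), Y = (-9/8, 3/4) at the point


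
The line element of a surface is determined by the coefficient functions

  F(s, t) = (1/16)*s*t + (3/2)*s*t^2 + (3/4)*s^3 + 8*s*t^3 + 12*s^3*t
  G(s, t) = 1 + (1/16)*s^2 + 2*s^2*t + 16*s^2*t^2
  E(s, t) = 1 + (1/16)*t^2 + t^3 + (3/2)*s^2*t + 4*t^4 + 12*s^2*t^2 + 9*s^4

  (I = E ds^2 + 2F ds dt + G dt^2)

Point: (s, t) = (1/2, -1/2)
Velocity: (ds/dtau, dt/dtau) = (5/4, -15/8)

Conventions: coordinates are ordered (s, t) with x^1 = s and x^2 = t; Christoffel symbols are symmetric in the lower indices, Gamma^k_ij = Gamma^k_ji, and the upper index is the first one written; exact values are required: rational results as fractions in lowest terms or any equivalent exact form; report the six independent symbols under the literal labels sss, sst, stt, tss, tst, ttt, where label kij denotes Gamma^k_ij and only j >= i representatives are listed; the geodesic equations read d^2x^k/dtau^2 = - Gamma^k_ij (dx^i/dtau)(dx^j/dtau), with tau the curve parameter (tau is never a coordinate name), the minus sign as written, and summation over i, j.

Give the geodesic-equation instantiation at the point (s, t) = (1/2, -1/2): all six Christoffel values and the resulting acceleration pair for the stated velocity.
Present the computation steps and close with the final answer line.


E = 145/64, F = -63/64, G = 113/64 at the point
E_s = 27/4, E_t = -63/16, F_s = -147/32, F_t = 121/32, G_s = 49/16, G_t = -7/2
EG - F^2 = 97/32;  g^inv = (32/97) * [[113/64, 63/64], [63/64, 145/64]]
first-kind symbols [ij,l] = (1/2)(d_i g_jl + d_j g_il - d_l g_ij): [ss,s] = E_s/2 = 27/8, [ss,t] = F_s - E_t/2 = -21/8, [st,s] = E_t/2 = -63/32, [st,t] = G_s/2 = 49/32, [tt,s] = F_t - G_s/2 = 9/4, [tt,t] = G_t/2 = -7/4
Gamma^s_ij = (G*[ij,s] - F*[ij,t])/(EG - F^2), Gamma^t_ij = (E*[ij,t] - F*[ij,s])/(EG - F^2)
Gamma_sss = 108/97, Gamma_sst = -63/97, Gamma_stt = 72/97, Gamma_tss = -84/97, Gamma_tst = 49/97, Gamma_ttt = -56/97
d^2s/dtau^2 = -(Gamma_sss*(5/4)^2 + 2*Gamma_sst*(5/4)*(-15/8) + Gamma_stt*(-15/8)^2) = -11475/1552
d^2t/dtau^2 = -(Gamma_tss*(5/4)^2 + 2*Gamma_tst*(5/4)*(-15/8) + Gamma_ttt*(-15/8)^2) = 8925/1552

Answer: Gamma_sss = 108/97, Gamma_sst = -63/97, Gamma_stt = 72/97, Gamma_tss = -84/97, Gamma_tst = 49/97, Gamma_ttt = -56/97; accelerations (d^2s/dtau^2, d^2t/dtau^2) = (-11475/1552, 8925/1552)


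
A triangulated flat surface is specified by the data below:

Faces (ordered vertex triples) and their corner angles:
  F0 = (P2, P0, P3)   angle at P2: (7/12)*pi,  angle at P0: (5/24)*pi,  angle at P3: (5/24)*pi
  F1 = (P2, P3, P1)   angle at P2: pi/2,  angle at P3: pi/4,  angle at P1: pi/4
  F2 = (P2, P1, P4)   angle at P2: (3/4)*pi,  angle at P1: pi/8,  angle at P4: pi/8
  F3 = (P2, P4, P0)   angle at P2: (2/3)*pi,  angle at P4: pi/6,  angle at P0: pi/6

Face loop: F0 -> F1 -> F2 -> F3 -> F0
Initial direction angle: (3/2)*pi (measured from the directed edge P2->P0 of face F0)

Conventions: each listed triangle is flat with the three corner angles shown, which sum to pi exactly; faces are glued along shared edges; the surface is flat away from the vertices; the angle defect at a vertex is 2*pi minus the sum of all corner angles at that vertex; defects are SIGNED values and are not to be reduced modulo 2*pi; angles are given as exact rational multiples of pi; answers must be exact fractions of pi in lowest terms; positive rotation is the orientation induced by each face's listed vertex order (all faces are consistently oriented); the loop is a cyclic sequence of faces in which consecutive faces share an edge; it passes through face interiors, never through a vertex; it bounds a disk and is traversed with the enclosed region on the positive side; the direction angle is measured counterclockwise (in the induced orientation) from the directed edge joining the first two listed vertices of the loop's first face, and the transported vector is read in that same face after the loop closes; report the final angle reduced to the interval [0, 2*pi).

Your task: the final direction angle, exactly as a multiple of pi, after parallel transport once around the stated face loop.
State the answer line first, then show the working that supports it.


Answer: final direction angle = pi

enclosed vertex P2: corner angles sum to (5/2)*pi, defect = 2*pi - (5/2)*pi = -pi/2
the final direction is the initial angle plus the enclosed defects, taken mod 2*pi in the induced orientation
final angle = (3/2)*pi - pi/2 = pi (mod 2*pi)


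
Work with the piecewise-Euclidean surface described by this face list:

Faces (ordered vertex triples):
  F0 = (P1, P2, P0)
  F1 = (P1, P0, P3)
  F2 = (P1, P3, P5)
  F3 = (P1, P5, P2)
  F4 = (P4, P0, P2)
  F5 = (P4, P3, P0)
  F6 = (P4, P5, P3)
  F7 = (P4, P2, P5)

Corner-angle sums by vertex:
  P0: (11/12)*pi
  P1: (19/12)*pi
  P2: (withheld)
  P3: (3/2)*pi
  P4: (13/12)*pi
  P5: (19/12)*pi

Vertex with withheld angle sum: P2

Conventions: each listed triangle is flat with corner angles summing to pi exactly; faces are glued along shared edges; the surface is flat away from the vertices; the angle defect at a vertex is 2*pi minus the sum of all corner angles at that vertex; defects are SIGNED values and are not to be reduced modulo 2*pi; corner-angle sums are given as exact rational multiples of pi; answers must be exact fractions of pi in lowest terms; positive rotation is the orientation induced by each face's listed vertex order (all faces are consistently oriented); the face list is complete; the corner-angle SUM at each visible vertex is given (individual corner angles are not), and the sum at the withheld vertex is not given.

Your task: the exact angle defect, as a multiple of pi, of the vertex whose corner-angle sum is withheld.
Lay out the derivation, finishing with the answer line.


V = 6, E = 12, F = 8; chi = V - E + F = 2
Gauss-Bonnet: total defect = 2*pi*chi = 4*pi; visible defects sum to (10/3)*pi

Answer: defect(P2) = (2/3)*pi


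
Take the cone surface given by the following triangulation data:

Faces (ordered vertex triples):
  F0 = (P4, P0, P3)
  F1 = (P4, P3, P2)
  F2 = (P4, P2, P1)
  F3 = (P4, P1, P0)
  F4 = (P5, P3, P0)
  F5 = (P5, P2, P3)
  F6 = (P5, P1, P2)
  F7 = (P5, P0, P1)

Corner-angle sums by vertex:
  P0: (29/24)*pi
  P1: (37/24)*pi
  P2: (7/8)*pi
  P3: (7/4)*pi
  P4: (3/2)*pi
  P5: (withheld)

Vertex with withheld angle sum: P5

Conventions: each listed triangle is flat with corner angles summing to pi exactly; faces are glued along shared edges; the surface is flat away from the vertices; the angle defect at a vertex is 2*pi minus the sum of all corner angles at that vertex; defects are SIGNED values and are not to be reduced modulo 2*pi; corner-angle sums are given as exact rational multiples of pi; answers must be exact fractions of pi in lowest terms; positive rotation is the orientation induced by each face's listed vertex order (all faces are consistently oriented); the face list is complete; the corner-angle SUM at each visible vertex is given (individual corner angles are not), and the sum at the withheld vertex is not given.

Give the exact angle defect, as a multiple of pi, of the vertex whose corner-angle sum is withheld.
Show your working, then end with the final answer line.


V = 6, E = 12, F = 8; chi = V - E + F = 2
Gauss-Bonnet: total defect = 2*pi*chi = 4*pi; visible defects sum to (25/8)*pi

Answer: defect(P5) = (7/8)*pi


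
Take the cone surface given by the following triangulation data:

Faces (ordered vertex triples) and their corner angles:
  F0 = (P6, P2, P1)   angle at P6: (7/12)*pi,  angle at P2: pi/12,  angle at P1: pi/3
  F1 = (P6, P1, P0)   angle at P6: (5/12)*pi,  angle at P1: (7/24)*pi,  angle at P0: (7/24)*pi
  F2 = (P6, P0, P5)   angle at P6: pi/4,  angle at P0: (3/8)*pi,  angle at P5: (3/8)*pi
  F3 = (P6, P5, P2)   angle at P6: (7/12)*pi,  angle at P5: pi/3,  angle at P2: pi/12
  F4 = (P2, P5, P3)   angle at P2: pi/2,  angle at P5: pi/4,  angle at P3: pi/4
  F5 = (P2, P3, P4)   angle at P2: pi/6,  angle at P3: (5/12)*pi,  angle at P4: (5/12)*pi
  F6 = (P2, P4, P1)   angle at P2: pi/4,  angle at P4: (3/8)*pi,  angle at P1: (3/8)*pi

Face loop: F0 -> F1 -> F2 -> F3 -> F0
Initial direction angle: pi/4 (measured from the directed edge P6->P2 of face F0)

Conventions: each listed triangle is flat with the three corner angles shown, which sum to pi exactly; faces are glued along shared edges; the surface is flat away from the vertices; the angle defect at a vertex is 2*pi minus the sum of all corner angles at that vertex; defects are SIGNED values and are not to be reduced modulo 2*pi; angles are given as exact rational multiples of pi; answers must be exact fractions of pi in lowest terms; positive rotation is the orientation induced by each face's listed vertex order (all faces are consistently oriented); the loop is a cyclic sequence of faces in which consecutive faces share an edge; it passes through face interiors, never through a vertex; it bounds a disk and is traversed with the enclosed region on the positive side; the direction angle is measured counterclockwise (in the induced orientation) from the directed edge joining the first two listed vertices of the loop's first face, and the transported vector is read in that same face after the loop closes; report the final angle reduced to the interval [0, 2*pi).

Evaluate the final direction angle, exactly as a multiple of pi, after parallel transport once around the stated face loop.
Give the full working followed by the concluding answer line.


enclosed vertex P6: corner angles sum to (11/6)*pi, defect = 2*pi - (11/6)*pi = pi/6
the final direction is the initial angle plus the enclosed defects, taken mod 2*pi in the induced orientation
final angle = pi/4 + pi/6 = (5/12)*pi (mod 2*pi)

Answer: final direction angle = (5/12)*pi
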